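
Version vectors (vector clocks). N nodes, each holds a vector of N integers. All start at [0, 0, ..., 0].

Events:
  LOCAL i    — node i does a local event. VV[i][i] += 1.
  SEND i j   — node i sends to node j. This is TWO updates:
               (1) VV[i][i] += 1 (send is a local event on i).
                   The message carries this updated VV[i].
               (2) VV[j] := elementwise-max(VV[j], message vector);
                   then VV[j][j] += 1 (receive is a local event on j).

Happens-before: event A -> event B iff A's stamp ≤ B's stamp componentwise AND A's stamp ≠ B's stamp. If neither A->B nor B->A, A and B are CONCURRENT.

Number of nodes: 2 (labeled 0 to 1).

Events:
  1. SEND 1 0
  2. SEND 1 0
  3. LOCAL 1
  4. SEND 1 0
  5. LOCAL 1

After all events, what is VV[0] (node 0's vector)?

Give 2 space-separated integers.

Initial: VV[0]=[0, 0]
Initial: VV[1]=[0, 0]
Event 1: SEND 1->0: VV[1][1]++ -> VV[1]=[0, 1], msg_vec=[0, 1]; VV[0]=max(VV[0],msg_vec) then VV[0][0]++ -> VV[0]=[1, 1]
Event 2: SEND 1->0: VV[1][1]++ -> VV[1]=[0, 2], msg_vec=[0, 2]; VV[0]=max(VV[0],msg_vec) then VV[0][0]++ -> VV[0]=[2, 2]
Event 3: LOCAL 1: VV[1][1]++ -> VV[1]=[0, 3]
Event 4: SEND 1->0: VV[1][1]++ -> VV[1]=[0, 4], msg_vec=[0, 4]; VV[0]=max(VV[0],msg_vec) then VV[0][0]++ -> VV[0]=[3, 4]
Event 5: LOCAL 1: VV[1][1]++ -> VV[1]=[0, 5]
Final vectors: VV[0]=[3, 4]; VV[1]=[0, 5]

Answer: 3 4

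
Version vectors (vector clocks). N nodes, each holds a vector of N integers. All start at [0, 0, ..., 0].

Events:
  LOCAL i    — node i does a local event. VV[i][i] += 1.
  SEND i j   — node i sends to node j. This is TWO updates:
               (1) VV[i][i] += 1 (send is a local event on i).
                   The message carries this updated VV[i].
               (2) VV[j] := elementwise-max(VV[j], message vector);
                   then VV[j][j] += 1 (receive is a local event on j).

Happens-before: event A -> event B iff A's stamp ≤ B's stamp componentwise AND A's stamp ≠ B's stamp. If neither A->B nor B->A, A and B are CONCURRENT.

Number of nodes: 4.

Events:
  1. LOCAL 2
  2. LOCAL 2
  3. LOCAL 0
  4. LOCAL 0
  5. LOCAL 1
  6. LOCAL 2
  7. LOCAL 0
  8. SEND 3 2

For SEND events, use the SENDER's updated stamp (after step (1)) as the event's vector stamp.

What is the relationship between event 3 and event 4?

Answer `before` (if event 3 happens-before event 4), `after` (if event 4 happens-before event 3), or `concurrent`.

Answer: before

Derivation:
Initial: VV[0]=[0, 0, 0, 0]
Initial: VV[1]=[0, 0, 0, 0]
Initial: VV[2]=[0, 0, 0, 0]
Initial: VV[3]=[0, 0, 0, 0]
Event 1: LOCAL 2: VV[2][2]++ -> VV[2]=[0, 0, 1, 0]
Event 2: LOCAL 2: VV[2][2]++ -> VV[2]=[0, 0, 2, 0]
Event 3: LOCAL 0: VV[0][0]++ -> VV[0]=[1, 0, 0, 0]
Event 4: LOCAL 0: VV[0][0]++ -> VV[0]=[2, 0, 0, 0]
Event 5: LOCAL 1: VV[1][1]++ -> VV[1]=[0, 1, 0, 0]
Event 6: LOCAL 2: VV[2][2]++ -> VV[2]=[0, 0, 3, 0]
Event 7: LOCAL 0: VV[0][0]++ -> VV[0]=[3, 0, 0, 0]
Event 8: SEND 3->2: VV[3][3]++ -> VV[3]=[0, 0, 0, 1], msg_vec=[0, 0, 0, 1]; VV[2]=max(VV[2],msg_vec) then VV[2][2]++ -> VV[2]=[0, 0, 4, 1]
Event 3 stamp: [1, 0, 0, 0]
Event 4 stamp: [2, 0, 0, 0]
[1, 0, 0, 0] <= [2, 0, 0, 0]? True
[2, 0, 0, 0] <= [1, 0, 0, 0]? False
Relation: before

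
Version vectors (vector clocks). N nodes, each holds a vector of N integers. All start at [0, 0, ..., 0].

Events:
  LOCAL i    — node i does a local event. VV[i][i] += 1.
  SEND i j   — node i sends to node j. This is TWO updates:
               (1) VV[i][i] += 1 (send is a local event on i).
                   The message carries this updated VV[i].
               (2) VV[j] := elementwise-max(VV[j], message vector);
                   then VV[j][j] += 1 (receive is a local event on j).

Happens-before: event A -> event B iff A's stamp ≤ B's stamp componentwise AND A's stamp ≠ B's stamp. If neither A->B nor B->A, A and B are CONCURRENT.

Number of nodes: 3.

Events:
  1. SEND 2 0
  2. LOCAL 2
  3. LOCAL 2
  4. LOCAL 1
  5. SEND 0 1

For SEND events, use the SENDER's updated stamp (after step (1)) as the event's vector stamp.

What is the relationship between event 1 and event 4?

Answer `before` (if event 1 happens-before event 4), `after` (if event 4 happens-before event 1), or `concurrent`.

Answer: concurrent

Derivation:
Initial: VV[0]=[0, 0, 0]
Initial: VV[1]=[0, 0, 0]
Initial: VV[2]=[0, 0, 0]
Event 1: SEND 2->0: VV[2][2]++ -> VV[2]=[0, 0, 1], msg_vec=[0, 0, 1]; VV[0]=max(VV[0],msg_vec) then VV[0][0]++ -> VV[0]=[1, 0, 1]
Event 2: LOCAL 2: VV[2][2]++ -> VV[2]=[0, 0, 2]
Event 3: LOCAL 2: VV[2][2]++ -> VV[2]=[0, 0, 3]
Event 4: LOCAL 1: VV[1][1]++ -> VV[1]=[0, 1, 0]
Event 5: SEND 0->1: VV[0][0]++ -> VV[0]=[2, 0, 1], msg_vec=[2, 0, 1]; VV[1]=max(VV[1],msg_vec) then VV[1][1]++ -> VV[1]=[2, 2, 1]
Event 1 stamp: [0, 0, 1]
Event 4 stamp: [0, 1, 0]
[0, 0, 1] <= [0, 1, 0]? False
[0, 1, 0] <= [0, 0, 1]? False
Relation: concurrent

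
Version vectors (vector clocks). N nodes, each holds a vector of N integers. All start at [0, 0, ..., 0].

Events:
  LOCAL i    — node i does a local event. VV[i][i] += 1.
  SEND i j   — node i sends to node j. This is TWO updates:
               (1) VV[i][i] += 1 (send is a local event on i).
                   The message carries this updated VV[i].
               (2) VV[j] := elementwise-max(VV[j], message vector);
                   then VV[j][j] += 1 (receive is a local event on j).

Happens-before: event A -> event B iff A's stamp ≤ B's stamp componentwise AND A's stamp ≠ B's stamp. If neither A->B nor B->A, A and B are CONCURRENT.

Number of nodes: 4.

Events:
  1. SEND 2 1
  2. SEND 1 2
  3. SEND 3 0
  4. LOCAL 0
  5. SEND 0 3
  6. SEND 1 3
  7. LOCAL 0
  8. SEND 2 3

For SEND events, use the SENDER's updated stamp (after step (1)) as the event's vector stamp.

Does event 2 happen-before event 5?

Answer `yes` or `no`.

Initial: VV[0]=[0, 0, 0, 0]
Initial: VV[1]=[0, 0, 0, 0]
Initial: VV[2]=[0, 0, 0, 0]
Initial: VV[3]=[0, 0, 0, 0]
Event 1: SEND 2->1: VV[2][2]++ -> VV[2]=[0, 0, 1, 0], msg_vec=[0, 0, 1, 0]; VV[1]=max(VV[1],msg_vec) then VV[1][1]++ -> VV[1]=[0, 1, 1, 0]
Event 2: SEND 1->2: VV[1][1]++ -> VV[1]=[0, 2, 1, 0], msg_vec=[0, 2, 1, 0]; VV[2]=max(VV[2],msg_vec) then VV[2][2]++ -> VV[2]=[0, 2, 2, 0]
Event 3: SEND 3->0: VV[3][3]++ -> VV[3]=[0, 0, 0, 1], msg_vec=[0, 0, 0, 1]; VV[0]=max(VV[0],msg_vec) then VV[0][0]++ -> VV[0]=[1, 0, 0, 1]
Event 4: LOCAL 0: VV[0][0]++ -> VV[0]=[2, 0, 0, 1]
Event 5: SEND 0->3: VV[0][0]++ -> VV[0]=[3, 0, 0, 1], msg_vec=[3, 0, 0, 1]; VV[3]=max(VV[3],msg_vec) then VV[3][3]++ -> VV[3]=[3, 0, 0, 2]
Event 6: SEND 1->3: VV[1][1]++ -> VV[1]=[0, 3, 1, 0], msg_vec=[0, 3, 1, 0]; VV[3]=max(VV[3],msg_vec) then VV[3][3]++ -> VV[3]=[3, 3, 1, 3]
Event 7: LOCAL 0: VV[0][0]++ -> VV[0]=[4, 0, 0, 1]
Event 8: SEND 2->3: VV[2][2]++ -> VV[2]=[0, 2, 3, 0], msg_vec=[0, 2, 3, 0]; VV[3]=max(VV[3],msg_vec) then VV[3][3]++ -> VV[3]=[3, 3, 3, 4]
Event 2 stamp: [0, 2, 1, 0]
Event 5 stamp: [3, 0, 0, 1]
[0, 2, 1, 0] <= [3, 0, 0, 1]? False. Equal? False. Happens-before: False

Answer: no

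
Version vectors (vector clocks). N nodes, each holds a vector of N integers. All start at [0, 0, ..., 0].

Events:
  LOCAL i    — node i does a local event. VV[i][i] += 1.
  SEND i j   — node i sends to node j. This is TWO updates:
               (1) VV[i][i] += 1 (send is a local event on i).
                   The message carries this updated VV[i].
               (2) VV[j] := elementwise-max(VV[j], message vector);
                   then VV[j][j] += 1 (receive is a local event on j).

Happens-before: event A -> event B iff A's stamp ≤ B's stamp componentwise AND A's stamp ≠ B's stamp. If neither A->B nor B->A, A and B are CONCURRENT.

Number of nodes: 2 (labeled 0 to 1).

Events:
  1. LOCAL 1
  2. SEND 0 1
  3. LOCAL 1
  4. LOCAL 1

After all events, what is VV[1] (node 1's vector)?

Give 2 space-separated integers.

Answer: 1 4

Derivation:
Initial: VV[0]=[0, 0]
Initial: VV[1]=[0, 0]
Event 1: LOCAL 1: VV[1][1]++ -> VV[1]=[0, 1]
Event 2: SEND 0->1: VV[0][0]++ -> VV[0]=[1, 0], msg_vec=[1, 0]; VV[1]=max(VV[1],msg_vec) then VV[1][1]++ -> VV[1]=[1, 2]
Event 3: LOCAL 1: VV[1][1]++ -> VV[1]=[1, 3]
Event 4: LOCAL 1: VV[1][1]++ -> VV[1]=[1, 4]
Final vectors: VV[0]=[1, 0]; VV[1]=[1, 4]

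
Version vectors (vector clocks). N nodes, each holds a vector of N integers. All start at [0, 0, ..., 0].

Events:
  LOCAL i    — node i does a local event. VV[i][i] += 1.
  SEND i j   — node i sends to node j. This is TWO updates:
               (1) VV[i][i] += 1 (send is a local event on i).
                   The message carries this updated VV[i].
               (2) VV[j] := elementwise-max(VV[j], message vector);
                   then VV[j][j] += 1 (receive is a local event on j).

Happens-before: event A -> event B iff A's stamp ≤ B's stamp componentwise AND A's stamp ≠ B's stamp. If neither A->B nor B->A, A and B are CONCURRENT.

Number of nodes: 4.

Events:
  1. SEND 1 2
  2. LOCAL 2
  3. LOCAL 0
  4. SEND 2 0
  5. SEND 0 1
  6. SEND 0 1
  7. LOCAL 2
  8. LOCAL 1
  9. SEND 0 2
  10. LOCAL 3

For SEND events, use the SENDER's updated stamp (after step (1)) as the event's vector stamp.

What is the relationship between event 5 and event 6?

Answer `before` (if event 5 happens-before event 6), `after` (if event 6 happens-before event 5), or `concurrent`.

Answer: before

Derivation:
Initial: VV[0]=[0, 0, 0, 0]
Initial: VV[1]=[0, 0, 0, 0]
Initial: VV[2]=[0, 0, 0, 0]
Initial: VV[3]=[0, 0, 0, 0]
Event 1: SEND 1->2: VV[1][1]++ -> VV[1]=[0, 1, 0, 0], msg_vec=[0, 1, 0, 0]; VV[2]=max(VV[2],msg_vec) then VV[2][2]++ -> VV[2]=[0, 1, 1, 0]
Event 2: LOCAL 2: VV[2][2]++ -> VV[2]=[0, 1, 2, 0]
Event 3: LOCAL 0: VV[0][0]++ -> VV[0]=[1, 0, 0, 0]
Event 4: SEND 2->0: VV[2][2]++ -> VV[2]=[0, 1, 3, 0], msg_vec=[0, 1, 3, 0]; VV[0]=max(VV[0],msg_vec) then VV[0][0]++ -> VV[0]=[2, 1, 3, 0]
Event 5: SEND 0->1: VV[0][0]++ -> VV[0]=[3, 1, 3, 0], msg_vec=[3, 1, 3, 0]; VV[1]=max(VV[1],msg_vec) then VV[1][1]++ -> VV[1]=[3, 2, 3, 0]
Event 6: SEND 0->1: VV[0][0]++ -> VV[0]=[4, 1, 3, 0], msg_vec=[4, 1, 3, 0]; VV[1]=max(VV[1],msg_vec) then VV[1][1]++ -> VV[1]=[4, 3, 3, 0]
Event 7: LOCAL 2: VV[2][2]++ -> VV[2]=[0, 1, 4, 0]
Event 8: LOCAL 1: VV[1][1]++ -> VV[1]=[4, 4, 3, 0]
Event 9: SEND 0->2: VV[0][0]++ -> VV[0]=[5, 1, 3, 0], msg_vec=[5, 1, 3, 0]; VV[2]=max(VV[2],msg_vec) then VV[2][2]++ -> VV[2]=[5, 1, 5, 0]
Event 10: LOCAL 3: VV[3][3]++ -> VV[3]=[0, 0, 0, 1]
Event 5 stamp: [3, 1, 3, 0]
Event 6 stamp: [4, 1, 3, 0]
[3, 1, 3, 0] <= [4, 1, 3, 0]? True
[4, 1, 3, 0] <= [3, 1, 3, 0]? False
Relation: before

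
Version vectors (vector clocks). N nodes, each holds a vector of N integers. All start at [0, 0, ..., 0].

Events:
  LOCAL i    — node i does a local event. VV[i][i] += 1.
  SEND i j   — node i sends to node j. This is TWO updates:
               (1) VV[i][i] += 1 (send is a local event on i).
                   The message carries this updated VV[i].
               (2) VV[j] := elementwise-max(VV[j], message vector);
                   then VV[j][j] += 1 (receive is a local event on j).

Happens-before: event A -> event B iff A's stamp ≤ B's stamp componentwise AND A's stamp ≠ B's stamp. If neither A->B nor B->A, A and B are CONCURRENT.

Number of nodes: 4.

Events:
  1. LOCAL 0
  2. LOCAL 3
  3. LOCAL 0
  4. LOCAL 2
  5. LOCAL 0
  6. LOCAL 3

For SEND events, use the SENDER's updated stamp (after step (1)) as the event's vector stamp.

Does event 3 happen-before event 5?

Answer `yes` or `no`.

Initial: VV[0]=[0, 0, 0, 0]
Initial: VV[1]=[0, 0, 0, 0]
Initial: VV[2]=[0, 0, 0, 0]
Initial: VV[3]=[0, 0, 0, 0]
Event 1: LOCAL 0: VV[0][0]++ -> VV[0]=[1, 0, 0, 0]
Event 2: LOCAL 3: VV[3][3]++ -> VV[3]=[0, 0, 0, 1]
Event 3: LOCAL 0: VV[0][0]++ -> VV[0]=[2, 0, 0, 0]
Event 4: LOCAL 2: VV[2][2]++ -> VV[2]=[0, 0, 1, 0]
Event 5: LOCAL 0: VV[0][0]++ -> VV[0]=[3, 0, 0, 0]
Event 6: LOCAL 3: VV[3][3]++ -> VV[3]=[0, 0, 0, 2]
Event 3 stamp: [2, 0, 0, 0]
Event 5 stamp: [3, 0, 0, 0]
[2, 0, 0, 0] <= [3, 0, 0, 0]? True. Equal? False. Happens-before: True

Answer: yes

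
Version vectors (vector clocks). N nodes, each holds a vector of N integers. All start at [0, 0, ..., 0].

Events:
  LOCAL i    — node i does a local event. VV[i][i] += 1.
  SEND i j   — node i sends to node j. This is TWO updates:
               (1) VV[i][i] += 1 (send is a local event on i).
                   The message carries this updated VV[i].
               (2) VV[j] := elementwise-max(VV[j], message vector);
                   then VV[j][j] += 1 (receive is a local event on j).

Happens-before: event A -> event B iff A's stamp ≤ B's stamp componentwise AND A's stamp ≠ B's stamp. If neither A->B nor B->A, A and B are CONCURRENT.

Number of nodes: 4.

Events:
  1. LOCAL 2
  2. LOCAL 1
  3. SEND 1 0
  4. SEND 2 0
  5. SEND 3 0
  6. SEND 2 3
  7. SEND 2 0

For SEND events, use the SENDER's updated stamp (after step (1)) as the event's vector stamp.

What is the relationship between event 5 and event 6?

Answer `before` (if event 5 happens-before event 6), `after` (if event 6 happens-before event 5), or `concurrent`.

Initial: VV[0]=[0, 0, 0, 0]
Initial: VV[1]=[0, 0, 0, 0]
Initial: VV[2]=[0, 0, 0, 0]
Initial: VV[3]=[0, 0, 0, 0]
Event 1: LOCAL 2: VV[2][2]++ -> VV[2]=[0, 0, 1, 0]
Event 2: LOCAL 1: VV[1][1]++ -> VV[1]=[0, 1, 0, 0]
Event 3: SEND 1->0: VV[1][1]++ -> VV[1]=[0, 2, 0, 0], msg_vec=[0, 2, 0, 0]; VV[0]=max(VV[0],msg_vec) then VV[0][0]++ -> VV[0]=[1, 2, 0, 0]
Event 4: SEND 2->0: VV[2][2]++ -> VV[2]=[0, 0, 2, 0], msg_vec=[0, 0, 2, 0]; VV[0]=max(VV[0],msg_vec) then VV[0][0]++ -> VV[0]=[2, 2, 2, 0]
Event 5: SEND 3->0: VV[3][3]++ -> VV[3]=[0, 0, 0, 1], msg_vec=[0, 0, 0, 1]; VV[0]=max(VV[0],msg_vec) then VV[0][0]++ -> VV[0]=[3, 2, 2, 1]
Event 6: SEND 2->3: VV[2][2]++ -> VV[2]=[0, 0, 3, 0], msg_vec=[0, 0, 3, 0]; VV[3]=max(VV[3],msg_vec) then VV[3][3]++ -> VV[3]=[0, 0, 3, 2]
Event 7: SEND 2->0: VV[2][2]++ -> VV[2]=[0, 0, 4, 0], msg_vec=[0, 0, 4, 0]; VV[0]=max(VV[0],msg_vec) then VV[0][0]++ -> VV[0]=[4, 2, 4, 1]
Event 5 stamp: [0, 0, 0, 1]
Event 6 stamp: [0, 0, 3, 0]
[0, 0, 0, 1] <= [0, 0, 3, 0]? False
[0, 0, 3, 0] <= [0, 0, 0, 1]? False
Relation: concurrent

Answer: concurrent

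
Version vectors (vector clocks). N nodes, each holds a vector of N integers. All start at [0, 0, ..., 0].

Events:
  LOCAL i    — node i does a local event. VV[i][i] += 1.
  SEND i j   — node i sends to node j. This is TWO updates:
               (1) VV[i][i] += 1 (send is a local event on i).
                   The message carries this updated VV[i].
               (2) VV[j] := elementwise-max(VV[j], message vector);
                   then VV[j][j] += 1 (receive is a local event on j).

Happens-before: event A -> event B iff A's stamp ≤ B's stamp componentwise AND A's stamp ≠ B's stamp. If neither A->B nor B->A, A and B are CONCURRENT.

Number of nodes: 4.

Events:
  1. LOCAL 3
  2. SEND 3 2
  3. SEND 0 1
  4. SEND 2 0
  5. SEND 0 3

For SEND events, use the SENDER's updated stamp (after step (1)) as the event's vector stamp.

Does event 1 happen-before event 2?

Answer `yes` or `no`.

Initial: VV[0]=[0, 0, 0, 0]
Initial: VV[1]=[0, 0, 0, 0]
Initial: VV[2]=[0, 0, 0, 0]
Initial: VV[3]=[0, 0, 0, 0]
Event 1: LOCAL 3: VV[3][3]++ -> VV[3]=[0, 0, 0, 1]
Event 2: SEND 3->2: VV[3][3]++ -> VV[3]=[0, 0, 0, 2], msg_vec=[0, 0, 0, 2]; VV[2]=max(VV[2],msg_vec) then VV[2][2]++ -> VV[2]=[0, 0, 1, 2]
Event 3: SEND 0->1: VV[0][0]++ -> VV[0]=[1, 0, 0, 0], msg_vec=[1, 0, 0, 0]; VV[1]=max(VV[1],msg_vec) then VV[1][1]++ -> VV[1]=[1, 1, 0, 0]
Event 4: SEND 2->0: VV[2][2]++ -> VV[2]=[0, 0, 2, 2], msg_vec=[0, 0, 2, 2]; VV[0]=max(VV[0],msg_vec) then VV[0][0]++ -> VV[0]=[2, 0, 2, 2]
Event 5: SEND 0->3: VV[0][0]++ -> VV[0]=[3, 0, 2, 2], msg_vec=[3, 0, 2, 2]; VV[3]=max(VV[3],msg_vec) then VV[3][3]++ -> VV[3]=[3, 0, 2, 3]
Event 1 stamp: [0, 0, 0, 1]
Event 2 stamp: [0, 0, 0, 2]
[0, 0, 0, 1] <= [0, 0, 0, 2]? True. Equal? False. Happens-before: True

Answer: yes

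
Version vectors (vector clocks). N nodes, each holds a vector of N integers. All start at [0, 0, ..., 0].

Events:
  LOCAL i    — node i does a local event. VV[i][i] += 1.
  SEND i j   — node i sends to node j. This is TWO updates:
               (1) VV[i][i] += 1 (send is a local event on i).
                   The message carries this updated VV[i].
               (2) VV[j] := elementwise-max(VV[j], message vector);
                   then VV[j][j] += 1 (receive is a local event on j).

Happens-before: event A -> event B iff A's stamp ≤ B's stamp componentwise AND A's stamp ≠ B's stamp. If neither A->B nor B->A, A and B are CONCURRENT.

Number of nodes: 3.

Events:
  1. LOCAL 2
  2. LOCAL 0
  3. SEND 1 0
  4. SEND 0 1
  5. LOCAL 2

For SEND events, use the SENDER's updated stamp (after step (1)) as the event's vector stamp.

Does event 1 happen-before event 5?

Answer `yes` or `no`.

Initial: VV[0]=[0, 0, 0]
Initial: VV[1]=[0, 0, 0]
Initial: VV[2]=[0, 0, 0]
Event 1: LOCAL 2: VV[2][2]++ -> VV[2]=[0, 0, 1]
Event 2: LOCAL 0: VV[0][0]++ -> VV[0]=[1, 0, 0]
Event 3: SEND 1->0: VV[1][1]++ -> VV[1]=[0, 1, 0], msg_vec=[0, 1, 0]; VV[0]=max(VV[0],msg_vec) then VV[0][0]++ -> VV[0]=[2, 1, 0]
Event 4: SEND 0->1: VV[0][0]++ -> VV[0]=[3, 1, 0], msg_vec=[3, 1, 0]; VV[1]=max(VV[1],msg_vec) then VV[1][1]++ -> VV[1]=[3, 2, 0]
Event 5: LOCAL 2: VV[2][2]++ -> VV[2]=[0, 0, 2]
Event 1 stamp: [0, 0, 1]
Event 5 stamp: [0, 0, 2]
[0, 0, 1] <= [0, 0, 2]? True. Equal? False. Happens-before: True

Answer: yes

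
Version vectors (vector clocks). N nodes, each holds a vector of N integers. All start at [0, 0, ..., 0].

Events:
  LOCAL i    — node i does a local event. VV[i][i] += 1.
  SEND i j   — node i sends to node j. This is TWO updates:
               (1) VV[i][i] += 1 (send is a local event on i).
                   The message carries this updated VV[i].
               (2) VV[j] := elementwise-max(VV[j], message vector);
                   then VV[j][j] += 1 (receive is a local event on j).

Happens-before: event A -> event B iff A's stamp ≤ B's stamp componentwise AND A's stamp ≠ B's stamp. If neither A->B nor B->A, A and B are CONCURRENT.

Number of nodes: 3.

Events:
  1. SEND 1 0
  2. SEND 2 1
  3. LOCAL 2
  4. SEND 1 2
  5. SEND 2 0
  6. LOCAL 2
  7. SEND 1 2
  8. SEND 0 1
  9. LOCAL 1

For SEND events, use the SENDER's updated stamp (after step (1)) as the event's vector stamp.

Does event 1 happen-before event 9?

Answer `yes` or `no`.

Answer: yes

Derivation:
Initial: VV[0]=[0, 0, 0]
Initial: VV[1]=[0, 0, 0]
Initial: VV[2]=[0, 0, 0]
Event 1: SEND 1->0: VV[1][1]++ -> VV[1]=[0, 1, 0], msg_vec=[0, 1, 0]; VV[0]=max(VV[0],msg_vec) then VV[0][0]++ -> VV[0]=[1, 1, 0]
Event 2: SEND 2->1: VV[2][2]++ -> VV[2]=[0, 0, 1], msg_vec=[0, 0, 1]; VV[1]=max(VV[1],msg_vec) then VV[1][1]++ -> VV[1]=[0, 2, 1]
Event 3: LOCAL 2: VV[2][2]++ -> VV[2]=[0, 0, 2]
Event 4: SEND 1->2: VV[1][1]++ -> VV[1]=[0, 3, 1], msg_vec=[0, 3, 1]; VV[2]=max(VV[2],msg_vec) then VV[2][2]++ -> VV[2]=[0, 3, 3]
Event 5: SEND 2->0: VV[2][2]++ -> VV[2]=[0, 3, 4], msg_vec=[0, 3, 4]; VV[0]=max(VV[0],msg_vec) then VV[0][0]++ -> VV[0]=[2, 3, 4]
Event 6: LOCAL 2: VV[2][2]++ -> VV[2]=[0, 3, 5]
Event 7: SEND 1->2: VV[1][1]++ -> VV[1]=[0, 4, 1], msg_vec=[0, 4, 1]; VV[2]=max(VV[2],msg_vec) then VV[2][2]++ -> VV[2]=[0, 4, 6]
Event 8: SEND 0->1: VV[0][0]++ -> VV[0]=[3, 3, 4], msg_vec=[3, 3, 4]; VV[1]=max(VV[1],msg_vec) then VV[1][1]++ -> VV[1]=[3, 5, 4]
Event 9: LOCAL 1: VV[1][1]++ -> VV[1]=[3, 6, 4]
Event 1 stamp: [0, 1, 0]
Event 9 stamp: [3, 6, 4]
[0, 1, 0] <= [3, 6, 4]? True. Equal? False. Happens-before: True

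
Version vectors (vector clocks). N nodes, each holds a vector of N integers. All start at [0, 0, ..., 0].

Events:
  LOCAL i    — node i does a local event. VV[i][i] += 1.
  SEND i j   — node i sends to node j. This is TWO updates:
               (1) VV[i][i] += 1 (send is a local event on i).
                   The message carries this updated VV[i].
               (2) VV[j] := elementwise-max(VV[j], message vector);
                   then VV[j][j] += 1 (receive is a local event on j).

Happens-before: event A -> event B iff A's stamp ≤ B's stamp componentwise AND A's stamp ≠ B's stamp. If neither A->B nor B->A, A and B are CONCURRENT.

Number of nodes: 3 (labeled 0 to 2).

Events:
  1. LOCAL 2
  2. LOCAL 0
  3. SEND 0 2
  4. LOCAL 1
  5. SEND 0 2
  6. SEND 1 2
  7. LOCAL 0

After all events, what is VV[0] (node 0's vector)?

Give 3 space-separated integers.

Initial: VV[0]=[0, 0, 0]
Initial: VV[1]=[0, 0, 0]
Initial: VV[2]=[0, 0, 0]
Event 1: LOCAL 2: VV[2][2]++ -> VV[2]=[0, 0, 1]
Event 2: LOCAL 0: VV[0][0]++ -> VV[0]=[1, 0, 0]
Event 3: SEND 0->2: VV[0][0]++ -> VV[0]=[2, 0, 0], msg_vec=[2, 0, 0]; VV[2]=max(VV[2],msg_vec) then VV[2][2]++ -> VV[2]=[2, 0, 2]
Event 4: LOCAL 1: VV[1][1]++ -> VV[1]=[0, 1, 0]
Event 5: SEND 0->2: VV[0][0]++ -> VV[0]=[3, 0, 0], msg_vec=[3, 0, 0]; VV[2]=max(VV[2],msg_vec) then VV[2][2]++ -> VV[2]=[3, 0, 3]
Event 6: SEND 1->2: VV[1][1]++ -> VV[1]=[0, 2, 0], msg_vec=[0, 2, 0]; VV[2]=max(VV[2],msg_vec) then VV[2][2]++ -> VV[2]=[3, 2, 4]
Event 7: LOCAL 0: VV[0][0]++ -> VV[0]=[4, 0, 0]
Final vectors: VV[0]=[4, 0, 0]; VV[1]=[0, 2, 0]; VV[2]=[3, 2, 4]

Answer: 4 0 0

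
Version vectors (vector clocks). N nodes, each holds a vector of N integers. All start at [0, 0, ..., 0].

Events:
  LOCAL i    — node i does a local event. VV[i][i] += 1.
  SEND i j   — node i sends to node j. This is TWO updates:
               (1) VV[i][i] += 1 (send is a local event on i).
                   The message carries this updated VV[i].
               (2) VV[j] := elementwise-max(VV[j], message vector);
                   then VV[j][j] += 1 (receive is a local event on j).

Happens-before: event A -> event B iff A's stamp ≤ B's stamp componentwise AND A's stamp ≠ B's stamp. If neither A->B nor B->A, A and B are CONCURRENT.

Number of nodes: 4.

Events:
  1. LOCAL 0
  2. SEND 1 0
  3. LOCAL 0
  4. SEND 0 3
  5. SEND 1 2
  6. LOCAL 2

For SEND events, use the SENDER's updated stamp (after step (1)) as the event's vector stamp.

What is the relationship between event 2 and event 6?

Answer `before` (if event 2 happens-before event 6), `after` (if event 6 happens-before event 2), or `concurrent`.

Initial: VV[0]=[0, 0, 0, 0]
Initial: VV[1]=[0, 0, 0, 0]
Initial: VV[2]=[0, 0, 0, 0]
Initial: VV[3]=[0, 0, 0, 0]
Event 1: LOCAL 0: VV[0][0]++ -> VV[0]=[1, 0, 0, 0]
Event 2: SEND 1->0: VV[1][1]++ -> VV[1]=[0, 1, 0, 0], msg_vec=[0, 1, 0, 0]; VV[0]=max(VV[0],msg_vec) then VV[0][0]++ -> VV[0]=[2, 1, 0, 0]
Event 3: LOCAL 0: VV[0][0]++ -> VV[0]=[3, 1, 0, 0]
Event 4: SEND 0->3: VV[0][0]++ -> VV[0]=[4, 1, 0, 0], msg_vec=[4, 1, 0, 0]; VV[3]=max(VV[3],msg_vec) then VV[3][3]++ -> VV[3]=[4, 1, 0, 1]
Event 5: SEND 1->2: VV[1][1]++ -> VV[1]=[0, 2, 0, 0], msg_vec=[0, 2, 0, 0]; VV[2]=max(VV[2],msg_vec) then VV[2][2]++ -> VV[2]=[0, 2, 1, 0]
Event 6: LOCAL 2: VV[2][2]++ -> VV[2]=[0, 2, 2, 0]
Event 2 stamp: [0, 1, 0, 0]
Event 6 stamp: [0, 2, 2, 0]
[0, 1, 0, 0] <= [0, 2, 2, 0]? True
[0, 2, 2, 0] <= [0, 1, 0, 0]? False
Relation: before

Answer: before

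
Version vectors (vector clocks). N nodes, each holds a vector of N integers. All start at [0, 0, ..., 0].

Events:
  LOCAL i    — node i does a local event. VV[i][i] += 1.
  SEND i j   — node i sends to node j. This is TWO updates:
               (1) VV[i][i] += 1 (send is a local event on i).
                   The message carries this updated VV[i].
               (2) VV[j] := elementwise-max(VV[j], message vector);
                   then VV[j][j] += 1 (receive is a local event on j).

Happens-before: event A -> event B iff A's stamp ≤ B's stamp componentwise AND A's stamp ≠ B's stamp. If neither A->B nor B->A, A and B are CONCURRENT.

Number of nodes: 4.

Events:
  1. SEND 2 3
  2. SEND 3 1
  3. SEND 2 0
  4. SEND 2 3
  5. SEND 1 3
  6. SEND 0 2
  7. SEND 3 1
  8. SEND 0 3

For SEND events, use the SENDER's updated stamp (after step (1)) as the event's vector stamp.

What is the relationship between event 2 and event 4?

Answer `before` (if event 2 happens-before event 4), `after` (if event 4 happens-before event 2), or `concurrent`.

Initial: VV[0]=[0, 0, 0, 0]
Initial: VV[1]=[0, 0, 0, 0]
Initial: VV[2]=[0, 0, 0, 0]
Initial: VV[3]=[0, 0, 0, 0]
Event 1: SEND 2->3: VV[2][2]++ -> VV[2]=[0, 0, 1, 0], msg_vec=[0, 0, 1, 0]; VV[3]=max(VV[3],msg_vec) then VV[3][3]++ -> VV[3]=[0, 0, 1, 1]
Event 2: SEND 3->1: VV[3][3]++ -> VV[3]=[0, 0, 1, 2], msg_vec=[0, 0, 1, 2]; VV[1]=max(VV[1],msg_vec) then VV[1][1]++ -> VV[1]=[0, 1, 1, 2]
Event 3: SEND 2->0: VV[2][2]++ -> VV[2]=[0, 0, 2, 0], msg_vec=[0, 0, 2, 0]; VV[0]=max(VV[0],msg_vec) then VV[0][0]++ -> VV[0]=[1, 0, 2, 0]
Event 4: SEND 2->3: VV[2][2]++ -> VV[2]=[0, 0, 3, 0], msg_vec=[0, 0, 3, 0]; VV[3]=max(VV[3],msg_vec) then VV[3][3]++ -> VV[3]=[0, 0, 3, 3]
Event 5: SEND 1->3: VV[1][1]++ -> VV[1]=[0, 2, 1, 2], msg_vec=[0, 2, 1, 2]; VV[3]=max(VV[3],msg_vec) then VV[3][3]++ -> VV[3]=[0, 2, 3, 4]
Event 6: SEND 0->2: VV[0][0]++ -> VV[0]=[2, 0, 2, 0], msg_vec=[2, 0, 2, 0]; VV[2]=max(VV[2],msg_vec) then VV[2][2]++ -> VV[2]=[2, 0, 4, 0]
Event 7: SEND 3->1: VV[3][3]++ -> VV[3]=[0, 2, 3, 5], msg_vec=[0, 2, 3, 5]; VV[1]=max(VV[1],msg_vec) then VV[1][1]++ -> VV[1]=[0, 3, 3, 5]
Event 8: SEND 0->3: VV[0][0]++ -> VV[0]=[3, 0, 2, 0], msg_vec=[3, 0, 2, 0]; VV[3]=max(VV[3],msg_vec) then VV[3][3]++ -> VV[3]=[3, 2, 3, 6]
Event 2 stamp: [0, 0, 1, 2]
Event 4 stamp: [0, 0, 3, 0]
[0, 0, 1, 2] <= [0, 0, 3, 0]? False
[0, 0, 3, 0] <= [0, 0, 1, 2]? False
Relation: concurrent

Answer: concurrent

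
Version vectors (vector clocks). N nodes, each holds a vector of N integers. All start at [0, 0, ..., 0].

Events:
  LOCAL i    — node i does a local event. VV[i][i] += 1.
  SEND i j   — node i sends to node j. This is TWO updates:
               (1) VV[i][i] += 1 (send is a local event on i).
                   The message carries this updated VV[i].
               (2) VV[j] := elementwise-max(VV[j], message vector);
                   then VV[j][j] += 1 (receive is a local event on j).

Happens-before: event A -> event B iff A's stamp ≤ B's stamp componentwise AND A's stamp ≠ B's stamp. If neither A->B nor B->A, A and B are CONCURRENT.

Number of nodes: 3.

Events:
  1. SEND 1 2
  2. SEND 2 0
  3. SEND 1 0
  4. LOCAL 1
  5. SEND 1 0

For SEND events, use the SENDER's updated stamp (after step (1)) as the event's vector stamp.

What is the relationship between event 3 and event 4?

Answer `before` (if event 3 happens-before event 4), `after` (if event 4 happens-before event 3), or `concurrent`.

Answer: before

Derivation:
Initial: VV[0]=[0, 0, 0]
Initial: VV[1]=[0, 0, 0]
Initial: VV[2]=[0, 0, 0]
Event 1: SEND 1->2: VV[1][1]++ -> VV[1]=[0, 1, 0], msg_vec=[0, 1, 0]; VV[2]=max(VV[2],msg_vec) then VV[2][2]++ -> VV[2]=[0, 1, 1]
Event 2: SEND 2->0: VV[2][2]++ -> VV[2]=[0, 1, 2], msg_vec=[0, 1, 2]; VV[0]=max(VV[0],msg_vec) then VV[0][0]++ -> VV[0]=[1, 1, 2]
Event 3: SEND 1->0: VV[1][1]++ -> VV[1]=[0, 2, 0], msg_vec=[0, 2, 0]; VV[0]=max(VV[0],msg_vec) then VV[0][0]++ -> VV[0]=[2, 2, 2]
Event 4: LOCAL 1: VV[1][1]++ -> VV[1]=[0, 3, 0]
Event 5: SEND 1->0: VV[1][1]++ -> VV[1]=[0, 4, 0], msg_vec=[0, 4, 0]; VV[0]=max(VV[0],msg_vec) then VV[0][0]++ -> VV[0]=[3, 4, 2]
Event 3 stamp: [0, 2, 0]
Event 4 stamp: [0, 3, 0]
[0, 2, 0] <= [0, 3, 0]? True
[0, 3, 0] <= [0, 2, 0]? False
Relation: before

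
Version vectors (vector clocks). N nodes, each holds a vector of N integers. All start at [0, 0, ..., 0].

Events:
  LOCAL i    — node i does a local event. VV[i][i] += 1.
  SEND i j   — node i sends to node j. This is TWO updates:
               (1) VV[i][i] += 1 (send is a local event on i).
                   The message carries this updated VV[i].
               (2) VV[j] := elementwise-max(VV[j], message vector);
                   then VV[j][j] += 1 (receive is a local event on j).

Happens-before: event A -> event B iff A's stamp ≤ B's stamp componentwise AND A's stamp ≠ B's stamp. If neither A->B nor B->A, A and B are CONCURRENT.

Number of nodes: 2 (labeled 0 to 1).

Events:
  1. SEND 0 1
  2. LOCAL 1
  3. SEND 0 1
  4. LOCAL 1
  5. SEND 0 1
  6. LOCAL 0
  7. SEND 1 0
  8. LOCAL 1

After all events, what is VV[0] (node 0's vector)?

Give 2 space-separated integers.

Initial: VV[0]=[0, 0]
Initial: VV[1]=[0, 0]
Event 1: SEND 0->1: VV[0][0]++ -> VV[0]=[1, 0], msg_vec=[1, 0]; VV[1]=max(VV[1],msg_vec) then VV[1][1]++ -> VV[1]=[1, 1]
Event 2: LOCAL 1: VV[1][1]++ -> VV[1]=[1, 2]
Event 3: SEND 0->1: VV[0][0]++ -> VV[0]=[2, 0], msg_vec=[2, 0]; VV[1]=max(VV[1],msg_vec) then VV[1][1]++ -> VV[1]=[2, 3]
Event 4: LOCAL 1: VV[1][1]++ -> VV[1]=[2, 4]
Event 5: SEND 0->1: VV[0][0]++ -> VV[0]=[3, 0], msg_vec=[3, 0]; VV[1]=max(VV[1],msg_vec) then VV[1][1]++ -> VV[1]=[3, 5]
Event 6: LOCAL 0: VV[0][0]++ -> VV[0]=[4, 0]
Event 7: SEND 1->0: VV[1][1]++ -> VV[1]=[3, 6], msg_vec=[3, 6]; VV[0]=max(VV[0],msg_vec) then VV[0][0]++ -> VV[0]=[5, 6]
Event 8: LOCAL 1: VV[1][1]++ -> VV[1]=[3, 7]
Final vectors: VV[0]=[5, 6]; VV[1]=[3, 7]

Answer: 5 6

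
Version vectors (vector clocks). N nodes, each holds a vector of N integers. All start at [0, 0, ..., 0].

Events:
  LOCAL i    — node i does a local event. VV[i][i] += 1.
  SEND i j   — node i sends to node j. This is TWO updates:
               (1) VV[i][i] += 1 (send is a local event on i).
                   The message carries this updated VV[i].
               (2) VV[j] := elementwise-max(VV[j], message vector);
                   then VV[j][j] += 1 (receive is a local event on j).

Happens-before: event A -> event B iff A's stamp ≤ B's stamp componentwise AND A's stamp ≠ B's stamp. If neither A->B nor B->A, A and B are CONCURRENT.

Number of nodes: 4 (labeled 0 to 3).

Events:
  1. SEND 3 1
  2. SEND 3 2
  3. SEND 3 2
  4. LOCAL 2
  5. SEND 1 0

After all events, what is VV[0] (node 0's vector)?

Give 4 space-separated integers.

Initial: VV[0]=[0, 0, 0, 0]
Initial: VV[1]=[0, 0, 0, 0]
Initial: VV[2]=[0, 0, 0, 0]
Initial: VV[3]=[0, 0, 0, 0]
Event 1: SEND 3->1: VV[3][3]++ -> VV[3]=[0, 0, 0, 1], msg_vec=[0, 0, 0, 1]; VV[1]=max(VV[1],msg_vec) then VV[1][1]++ -> VV[1]=[0, 1, 0, 1]
Event 2: SEND 3->2: VV[3][3]++ -> VV[3]=[0, 0, 0, 2], msg_vec=[0, 0, 0, 2]; VV[2]=max(VV[2],msg_vec) then VV[2][2]++ -> VV[2]=[0, 0, 1, 2]
Event 3: SEND 3->2: VV[3][3]++ -> VV[3]=[0, 0, 0, 3], msg_vec=[0, 0, 0, 3]; VV[2]=max(VV[2],msg_vec) then VV[2][2]++ -> VV[2]=[0, 0, 2, 3]
Event 4: LOCAL 2: VV[2][2]++ -> VV[2]=[0, 0, 3, 3]
Event 5: SEND 1->0: VV[1][1]++ -> VV[1]=[0, 2, 0, 1], msg_vec=[0, 2, 0, 1]; VV[0]=max(VV[0],msg_vec) then VV[0][0]++ -> VV[0]=[1, 2, 0, 1]
Final vectors: VV[0]=[1, 2, 0, 1]; VV[1]=[0, 2, 0, 1]; VV[2]=[0, 0, 3, 3]; VV[3]=[0, 0, 0, 3]

Answer: 1 2 0 1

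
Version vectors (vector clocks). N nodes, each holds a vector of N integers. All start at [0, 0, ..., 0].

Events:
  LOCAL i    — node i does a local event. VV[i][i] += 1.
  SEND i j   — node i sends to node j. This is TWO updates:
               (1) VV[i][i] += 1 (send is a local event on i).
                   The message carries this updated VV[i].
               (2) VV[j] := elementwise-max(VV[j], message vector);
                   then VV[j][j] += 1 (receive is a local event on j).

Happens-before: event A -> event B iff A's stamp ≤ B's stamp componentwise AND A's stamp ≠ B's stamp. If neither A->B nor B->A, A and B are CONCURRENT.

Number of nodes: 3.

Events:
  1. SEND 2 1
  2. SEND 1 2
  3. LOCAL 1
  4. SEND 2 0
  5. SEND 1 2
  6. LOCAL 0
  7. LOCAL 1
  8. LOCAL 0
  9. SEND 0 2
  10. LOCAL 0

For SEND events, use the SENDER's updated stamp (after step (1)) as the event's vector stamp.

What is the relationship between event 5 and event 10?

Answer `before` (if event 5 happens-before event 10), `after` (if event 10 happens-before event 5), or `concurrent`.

Initial: VV[0]=[0, 0, 0]
Initial: VV[1]=[0, 0, 0]
Initial: VV[2]=[0, 0, 0]
Event 1: SEND 2->1: VV[2][2]++ -> VV[2]=[0, 0, 1], msg_vec=[0, 0, 1]; VV[1]=max(VV[1],msg_vec) then VV[1][1]++ -> VV[1]=[0, 1, 1]
Event 2: SEND 1->2: VV[1][1]++ -> VV[1]=[0, 2, 1], msg_vec=[0, 2, 1]; VV[2]=max(VV[2],msg_vec) then VV[2][2]++ -> VV[2]=[0, 2, 2]
Event 3: LOCAL 1: VV[1][1]++ -> VV[1]=[0, 3, 1]
Event 4: SEND 2->0: VV[2][2]++ -> VV[2]=[0, 2, 3], msg_vec=[0, 2, 3]; VV[0]=max(VV[0],msg_vec) then VV[0][0]++ -> VV[0]=[1, 2, 3]
Event 5: SEND 1->2: VV[1][1]++ -> VV[1]=[0, 4, 1], msg_vec=[0, 4, 1]; VV[2]=max(VV[2],msg_vec) then VV[2][2]++ -> VV[2]=[0, 4, 4]
Event 6: LOCAL 0: VV[0][0]++ -> VV[0]=[2, 2, 3]
Event 7: LOCAL 1: VV[1][1]++ -> VV[1]=[0, 5, 1]
Event 8: LOCAL 0: VV[0][0]++ -> VV[0]=[3, 2, 3]
Event 9: SEND 0->2: VV[0][0]++ -> VV[0]=[4, 2, 3], msg_vec=[4, 2, 3]; VV[2]=max(VV[2],msg_vec) then VV[2][2]++ -> VV[2]=[4, 4, 5]
Event 10: LOCAL 0: VV[0][0]++ -> VV[0]=[5, 2, 3]
Event 5 stamp: [0, 4, 1]
Event 10 stamp: [5, 2, 3]
[0, 4, 1] <= [5, 2, 3]? False
[5, 2, 3] <= [0, 4, 1]? False
Relation: concurrent

Answer: concurrent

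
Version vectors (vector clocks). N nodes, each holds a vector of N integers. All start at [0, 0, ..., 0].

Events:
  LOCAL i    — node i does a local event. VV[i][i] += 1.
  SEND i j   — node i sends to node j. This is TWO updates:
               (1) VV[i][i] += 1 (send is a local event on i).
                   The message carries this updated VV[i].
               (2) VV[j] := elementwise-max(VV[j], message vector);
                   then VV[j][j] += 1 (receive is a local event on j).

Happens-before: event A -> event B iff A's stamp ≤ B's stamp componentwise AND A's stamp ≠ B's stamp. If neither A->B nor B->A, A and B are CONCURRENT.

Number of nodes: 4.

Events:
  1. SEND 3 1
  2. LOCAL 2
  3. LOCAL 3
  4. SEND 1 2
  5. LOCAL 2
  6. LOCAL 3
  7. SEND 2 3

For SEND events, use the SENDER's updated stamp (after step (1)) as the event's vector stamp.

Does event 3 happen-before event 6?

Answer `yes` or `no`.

Initial: VV[0]=[0, 0, 0, 0]
Initial: VV[1]=[0, 0, 0, 0]
Initial: VV[2]=[0, 0, 0, 0]
Initial: VV[3]=[0, 0, 0, 0]
Event 1: SEND 3->1: VV[3][3]++ -> VV[3]=[0, 0, 0, 1], msg_vec=[0, 0, 0, 1]; VV[1]=max(VV[1],msg_vec) then VV[1][1]++ -> VV[1]=[0, 1, 0, 1]
Event 2: LOCAL 2: VV[2][2]++ -> VV[2]=[0, 0, 1, 0]
Event 3: LOCAL 3: VV[3][3]++ -> VV[3]=[0, 0, 0, 2]
Event 4: SEND 1->2: VV[1][1]++ -> VV[1]=[0, 2, 0, 1], msg_vec=[0, 2, 0, 1]; VV[2]=max(VV[2],msg_vec) then VV[2][2]++ -> VV[2]=[0, 2, 2, 1]
Event 5: LOCAL 2: VV[2][2]++ -> VV[2]=[0, 2, 3, 1]
Event 6: LOCAL 3: VV[3][3]++ -> VV[3]=[0, 0, 0, 3]
Event 7: SEND 2->3: VV[2][2]++ -> VV[2]=[0, 2, 4, 1], msg_vec=[0, 2, 4, 1]; VV[3]=max(VV[3],msg_vec) then VV[3][3]++ -> VV[3]=[0, 2, 4, 4]
Event 3 stamp: [0, 0, 0, 2]
Event 6 stamp: [0, 0, 0, 3]
[0, 0, 0, 2] <= [0, 0, 0, 3]? True. Equal? False. Happens-before: True

Answer: yes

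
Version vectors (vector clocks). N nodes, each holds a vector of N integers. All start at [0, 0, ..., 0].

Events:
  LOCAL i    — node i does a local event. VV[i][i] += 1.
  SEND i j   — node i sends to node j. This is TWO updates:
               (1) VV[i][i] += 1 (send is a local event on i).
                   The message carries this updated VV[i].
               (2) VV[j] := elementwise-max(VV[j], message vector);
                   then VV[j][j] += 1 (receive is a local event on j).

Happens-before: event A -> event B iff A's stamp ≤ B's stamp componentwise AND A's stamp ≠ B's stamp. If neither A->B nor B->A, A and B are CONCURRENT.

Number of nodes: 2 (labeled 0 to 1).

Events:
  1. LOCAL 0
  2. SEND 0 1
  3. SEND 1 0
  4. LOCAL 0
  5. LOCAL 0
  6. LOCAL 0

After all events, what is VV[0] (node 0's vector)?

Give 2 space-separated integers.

Answer: 6 2

Derivation:
Initial: VV[0]=[0, 0]
Initial: VV[1]=[0, 0]
Event 1: LOCAL 0: VV[0][0]++ -> VV[0]=[1, 0]
Event 2: SEND 0->1: VV[0][0]++ -> VV[0]=[2, 0], msg_vec=[2, 0]; VV[1]=max(VV[1],msg_vec) then VV[1][1]++ -> VV[1]=[2, 1]
Event 3: SEND 1->0: VV[1][1]++ -> VV[1]=[2, 2], msg_vec=[2, 2]; VV[0]=max(VV[0],msg_vec) then VV[0][0]++ -> VV[0]=[3, 2]
Event 4: LOCAL 0: VV[0][0]++ -> VV[0]=[4, 2]
Event 5: LOCAL 0: VV[0][0]++ -> VV[0]=[5, 2]
Event 6: LOCAL 0: VV[0][0]++ -> VV[0]=[6, 2]
Final vectors: VV[0]=[6, 2]; VV[1]=[2, 2]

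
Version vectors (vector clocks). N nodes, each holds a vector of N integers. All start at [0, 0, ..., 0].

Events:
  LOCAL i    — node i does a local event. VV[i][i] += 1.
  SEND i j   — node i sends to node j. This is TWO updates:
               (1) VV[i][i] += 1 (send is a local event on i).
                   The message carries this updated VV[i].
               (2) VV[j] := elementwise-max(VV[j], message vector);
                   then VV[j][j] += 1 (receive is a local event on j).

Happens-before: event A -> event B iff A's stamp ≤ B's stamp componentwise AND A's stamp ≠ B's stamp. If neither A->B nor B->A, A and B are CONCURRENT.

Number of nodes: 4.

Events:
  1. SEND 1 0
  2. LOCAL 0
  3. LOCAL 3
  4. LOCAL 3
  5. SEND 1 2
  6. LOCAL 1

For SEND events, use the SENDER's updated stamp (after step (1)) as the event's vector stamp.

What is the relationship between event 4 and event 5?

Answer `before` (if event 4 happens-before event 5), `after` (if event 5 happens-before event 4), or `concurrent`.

Answer: concurrent

Derivation:
Initial: VV[0]=[0, 0, 0, 0]
Initial: VV[1]=[0, 0, 0, 0]
Initial: VV[2]=[0, 0, 0, 0]
Initial: VV[3]=[0, 0, 0, 0]
Event 1: SEND 1->0: VV[1][1]++ -> VV[1]=[0, 1, 0, 0], msg_vec=[0, 1, 0, 0]; VV[0]=max(VV[0],msg_vec) then VV[0][0]++ -> VV[0]=[1, 1, 0, 0]
Event 2: LOCAL 0: VV[0][0]++ -> VV[0]=[2, 1, 0, 0]
Event 3: LOCAL 3: VV[3][3]++ -> VV[3]=[0, 0, 0, 1]
Event 4: LOCAL 3: VV[3][3]++ -> VV[3]=[0, 0, 0, 2]
Event 5: SEND 1->2: VV[1][1]++ -> VV[1]=[0, 2, 0, 0], msg_vec=[0, 2, 0, 0]; VV[2]=max(VV[2],msg_vec) then VV[2][2]++ -> VV[2]=[0, 2, 1, 0]
Event 6: LOCAL 1: VV[1][1]++ -> VV[1]=[0, 3, 0, 0]
Event 4 stamp: [0, 0, 0, 2]
Event 5 stamp: [0, 2, 0, 0]
[0, 0, 0, 2] <= [0, 2, 0, 0]? False
[0, 2, 0, 0] <= [0, 0, 0, 2]? False
Relation: concurrent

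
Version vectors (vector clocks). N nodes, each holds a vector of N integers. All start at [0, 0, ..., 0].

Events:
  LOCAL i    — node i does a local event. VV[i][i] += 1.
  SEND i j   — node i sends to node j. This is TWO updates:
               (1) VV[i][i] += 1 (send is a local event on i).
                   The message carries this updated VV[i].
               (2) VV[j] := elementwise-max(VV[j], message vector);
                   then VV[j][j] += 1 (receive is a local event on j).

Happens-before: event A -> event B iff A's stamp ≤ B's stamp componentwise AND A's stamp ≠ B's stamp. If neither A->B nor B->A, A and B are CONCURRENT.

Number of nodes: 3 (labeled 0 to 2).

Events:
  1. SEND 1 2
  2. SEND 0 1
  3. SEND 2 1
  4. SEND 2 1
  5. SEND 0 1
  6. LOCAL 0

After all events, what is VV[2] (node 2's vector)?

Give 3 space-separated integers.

Initial: VV[0]=[0, 0, 0]
Initial: VV[1]=[0, 0, 0]
Initial: VV[2]=[0, 0, 0]
Event 1: SEND 1->2: VV[1][1]++ -> VV[1]=[0, 1, 0], msg_vec=[0, 1, 0]; VV[2]=max(VV[2],msg_vec) then VV[2][2]++ -> VV[2]=[0, 1, 1]
Event 2: SEND 0->1: VV[0][0]++ -> VV[0]=[1, 0, 0], msg_vec=[1, 0, 0]; VV[1]=max(VV[1],msg_vec) then VV[1][1]++ -> VV[1]=[1, 2, 0]
Event 3: SEND 2->1: VV[2][2]++ -> VV[2]=[0, 1, 2], msg_vec=[0, 1, 2]; VV[1]=max(VV[1],msg_vec) then VV[1][1]++ -> VV[1]=[1, 3, 2]
Event 4: SEND 2->1: VV[2][2]++ -> VV[2]=[0, 1, 3], msg_vec=[0, 1, 3]; VV[1]=max(VV[1],msg_vec) then VV[1][1]++ -> VV[1]=[1, 4, 3]
Event 5: SEND 0->1: VV[0][0]++ -> VV[0]=[2, 0, 0], msg_vec=[2, 0, 0]; VV[1]=max(VV[1],msg_vec) then VV[1][1]++ -> VV[1]=[2, 5, 3]
Event 6: LOCAL 0: VV[0][0]++ -> VV[0]=[3, 0, 0]
Final vectors: VV[0]=[3, 0, 0]; VV[1]=[2, 5, 3]; VV[2]=[0, 1, 3]

Answer: 0 1 3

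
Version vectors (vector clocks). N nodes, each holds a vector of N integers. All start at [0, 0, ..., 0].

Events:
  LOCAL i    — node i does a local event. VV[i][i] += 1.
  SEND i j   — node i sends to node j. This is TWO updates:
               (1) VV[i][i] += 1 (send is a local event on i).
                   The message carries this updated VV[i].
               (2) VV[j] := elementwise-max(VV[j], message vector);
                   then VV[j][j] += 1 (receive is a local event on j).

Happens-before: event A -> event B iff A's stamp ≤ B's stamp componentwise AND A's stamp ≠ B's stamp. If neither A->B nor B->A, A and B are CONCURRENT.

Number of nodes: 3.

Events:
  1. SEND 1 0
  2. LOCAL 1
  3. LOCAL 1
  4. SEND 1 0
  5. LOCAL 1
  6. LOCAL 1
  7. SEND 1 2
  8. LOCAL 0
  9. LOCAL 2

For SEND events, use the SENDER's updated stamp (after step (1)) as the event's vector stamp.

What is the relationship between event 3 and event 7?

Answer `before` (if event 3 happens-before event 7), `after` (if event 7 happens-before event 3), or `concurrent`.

Initial: VV[0]=[0, 0, 0]
Initial: VV[1]=[0, 0, 0]
Initial: VV[2]=[0, 0, 0]
Event 1: SEND 1->0: VV[1][1]++ -> VV[1]=[0, 1, 0], msg_vec=[0, 1, 0]; VV[0]=max(VV[0],msg_vec) then VV[0][0]++ -> VV[0]=[1, 1, 0]
Event 2: LOCAL 1: VV[1][1]++ -> VV[1]=[0, 2, 0]
Event 3: LOCAL 1: VV[1][1]++ -> VV[1]=[0, 3, 0]
Event 4: SEND 1->0: VV[1][1]++ -> VV[1]=[0, 4, 0], msg_vec=[0, 4, 0]; VV[0]=max(VV[0],msg_vec) then VV[0][0]++ -> VV[0]=[2, 4, 0]
Event 5: LOCAL 1: VV[1][1]++ -> VV[1]=[0, 5, 0]
Event 6: LOCAL 1: VV[1][1]++ -> VV[1]=[0, 6, 0]
Event 7: SEND 1->2: VV[1][1]++ -> VV[1]=[0, 7, 0], msg_vec=[0, 7, 0]; VV[2]=max(VV[2],msg_vec) then VV[2][2]++ -> VV[2]=[0, 7, 1]
Event 8: LOCAL 0: VV[0][0]++ -> VV[0]=[3, 4, 0]
Event 9: LOCAL 2: VV[2][2]++ -> VV[2]=[0, 7, 2]
Event 3 stamp: [0, 3, 0]
Event 7 stamp: [0, 7, 0]
[0, 3, 0] <= [0, 7, 0]? True
[0, 7, 0] <= [0, 3, 0]? False
Relation: before

Answer: before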